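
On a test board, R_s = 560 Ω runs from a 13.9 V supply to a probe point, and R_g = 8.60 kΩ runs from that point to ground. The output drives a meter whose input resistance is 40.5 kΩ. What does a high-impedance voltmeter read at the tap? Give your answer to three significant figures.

The load sits in parallel with R_g: R_g‖R_L = (8600 × 40500) / (8600 + 40500) = 7094 Ω.
V_out = 13.9 × 7094 / (560 + 7094) = 13.9 × 7094/7654 = 12.9 V.
(Unloaded it would have been 13.1 V.)

V_out ≈ 12.9 V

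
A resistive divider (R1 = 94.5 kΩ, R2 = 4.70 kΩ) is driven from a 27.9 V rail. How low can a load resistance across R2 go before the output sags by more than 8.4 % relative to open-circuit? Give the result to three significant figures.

R_L(min) ≈ 48.8 kΩ

Output resistance R_th = R1‖R2 = (94.5 × 4.70)/99.20 = 4.477 kΩ.
The fractional drop is R_th/(R_th + R_L); requiring this ≤ 0.0840 gives R_L ≥ R_th(1/0.0840 − 1) = 4.477 × 10.90 = 48.8 kΩ.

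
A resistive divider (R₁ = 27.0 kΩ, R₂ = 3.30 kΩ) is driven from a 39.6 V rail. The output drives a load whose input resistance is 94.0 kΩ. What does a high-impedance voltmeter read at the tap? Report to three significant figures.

The load sits in parallel with R₂: R₂‖R_L = (3.30 × 94.0) / (3.30 + 94.0) = 3.188 kΩ.
V_out = 39.6 × 3.188 / (27.0 + 3.188) = 39.6 × 3.188/30.19 = 4.18 V.

V_out ≈ 4.18 V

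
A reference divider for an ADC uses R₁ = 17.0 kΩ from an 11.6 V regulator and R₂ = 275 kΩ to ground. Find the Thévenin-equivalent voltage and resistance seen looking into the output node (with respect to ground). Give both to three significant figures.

V_th = 10.9 V, R_th = 16.0 kΩ

V_th is the open-circuit tap voltage: 11.6 × 275/(17.0 + 275) = 10.9 V.
With the supply zeroed, R₁ and R₂ appear in parallel from the tap: R_th = R₁‖R₂ = (17.0 × 275)/292.0 = 16.0 kΩ.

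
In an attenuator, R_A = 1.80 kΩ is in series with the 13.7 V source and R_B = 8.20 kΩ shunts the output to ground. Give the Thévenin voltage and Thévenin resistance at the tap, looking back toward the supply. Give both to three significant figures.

V_th is the open-circuit tap voltage: 13.7 × 8.20/(1.80 + 8.20) = 11.2 V.
With the supply zeroed, R_A and R_B appear in parallel from the tap: R_th = R_A‖R_B = (1.80 × 8.20)/10.00 = 1.48 kΩ.

V_th = 11.2 V, R_th = 1.48 kΩ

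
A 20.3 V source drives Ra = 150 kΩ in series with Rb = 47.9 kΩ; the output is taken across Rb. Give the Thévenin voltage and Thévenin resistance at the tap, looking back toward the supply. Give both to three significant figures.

V_th is the open-circuit tap voltage: 20.3 × 47.9/(150 + 47.9) = 4.91 V.
With the supply zeroed, Ra and Rb appear in parallel from the tap: R_th = Ra‖Rb = (150 × 47.9)/197.9 = 36.3 kΩ.

V_th = 4.91 V, R_th = 36.3 kΩ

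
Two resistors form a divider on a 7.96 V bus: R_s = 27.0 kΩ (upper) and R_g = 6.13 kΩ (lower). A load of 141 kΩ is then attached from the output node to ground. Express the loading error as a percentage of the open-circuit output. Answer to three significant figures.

The divider's output (Thévenin) resistance is R_s‖R_g = 4.996 kΩ.
Fractional drop under load = R_th/(R_th + R_L) = 4.996 / (4.996 + 141) = 0.03422.
So the output falls by 3.42 %.

3.42 %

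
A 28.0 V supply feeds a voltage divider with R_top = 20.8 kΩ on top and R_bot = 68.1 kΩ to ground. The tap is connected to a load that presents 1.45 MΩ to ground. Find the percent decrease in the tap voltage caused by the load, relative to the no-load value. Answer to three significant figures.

The divider's output (Thévenin) resistance is R_top‖R_bot = 15.93 kΩ.
Fractional drop under load = R_th/(R_th + R_L) = 15.93 / (15.93 + 1450) = 0.01087.
So the output falls by 1.09 %.

1.09 %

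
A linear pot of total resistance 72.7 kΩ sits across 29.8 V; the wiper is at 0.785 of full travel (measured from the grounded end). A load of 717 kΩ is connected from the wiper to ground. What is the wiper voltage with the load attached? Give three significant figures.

V ≈ 23.0 V

The wiper splits the pot into (1−α)R = 15.63 kΩ above and αR = 57.07 kΩ below.
Lower section ‖ load = 52.86 kΩ.
V_wiper = 29.8 × 52.86/(15.63 + 52.86) = 23.0 V.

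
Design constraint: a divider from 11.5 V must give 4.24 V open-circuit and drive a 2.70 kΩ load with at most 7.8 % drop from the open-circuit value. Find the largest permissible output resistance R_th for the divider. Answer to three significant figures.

R_th ≤ 228 Ω

Loading drop = R_th/(R_th + R_L) ≤ 0.0780, so R_th ≤ R_L · ε/(1−ε) = 2.70 kΩ × 0.0780/0.9220 = 228 Ω.
(Any R1, R2 with R2/(R1+R2) = 0.369 and R1‖R2 ≤ 228 Ω will meet the spec.)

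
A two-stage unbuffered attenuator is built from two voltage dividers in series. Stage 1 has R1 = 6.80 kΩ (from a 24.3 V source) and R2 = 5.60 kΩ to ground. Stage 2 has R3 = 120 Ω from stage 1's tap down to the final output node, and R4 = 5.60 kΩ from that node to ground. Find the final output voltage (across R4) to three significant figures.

Stage 2 presents R3+R4 = 5720 Ω as a load on stage 1's tap.
Stage 1's lower leg becomes R2‖(R3+R4) = 2830 Ω, so V_mid = 24.3 × 2830/9630 = 7.141 V.
Stage 2 is itself unloaded: V_out = V_mid × R4/(R3+R4) = 7.141 × 5600/5720 = 6.99 V.

V_out ≈ 6.99 V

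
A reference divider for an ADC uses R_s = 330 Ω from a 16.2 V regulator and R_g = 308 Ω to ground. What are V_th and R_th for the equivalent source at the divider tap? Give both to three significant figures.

V_th is the open-circuit tap voltage: 16.2 × 308/(330 + 308) = 7.82 V.
With the supply zeroed, R_s and R_g appear in parallel from the tap: R_th = R_s‖R_g = (330 × 308)/638.0 = 159 Ω.

V_th = 7.82 V, R_th = 159 Ω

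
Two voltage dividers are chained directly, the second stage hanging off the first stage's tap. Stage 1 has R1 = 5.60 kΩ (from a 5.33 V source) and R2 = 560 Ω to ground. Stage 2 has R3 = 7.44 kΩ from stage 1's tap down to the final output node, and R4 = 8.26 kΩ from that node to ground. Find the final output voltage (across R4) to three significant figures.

Stage 2 presents R3+R4 = 15700 Ω as a load on stage 1's tap.
Stage 1's lower leg becomes R2‖(R3+R4) = 540.7 Ω, so V_mid = 5.33 × 540.7/6141 = 0.4693 V.
Stage 2 is itself unloaded: V_out = V_mid × R4/(R3+R4) = 0.4693 × 8260/15700 = 0.247 V.

V_out ≈ 0.247 V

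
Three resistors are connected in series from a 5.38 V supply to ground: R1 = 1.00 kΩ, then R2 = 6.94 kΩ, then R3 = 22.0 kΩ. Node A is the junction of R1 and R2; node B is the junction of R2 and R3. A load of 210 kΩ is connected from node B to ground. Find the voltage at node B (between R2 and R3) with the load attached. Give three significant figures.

At node B, R3 is in parallel with the load: R3‖R_L = 19.91 kΩ.
Below node A the resistance is R2 + (R3‖R_L) = 26.85 kΩ, so V_A = 5.38 × 26.85/27.85 = 5.187 V.
Then V_B = V_A × (R3‖R_L)/(R2 + R3‖R_L) = 5.187 × 19.91/26.85 = 3.85 V.

V ≈ 3.85 V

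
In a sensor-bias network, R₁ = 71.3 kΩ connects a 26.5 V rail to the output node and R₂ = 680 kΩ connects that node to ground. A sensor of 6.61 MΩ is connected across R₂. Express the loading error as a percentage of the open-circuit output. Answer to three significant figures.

The divider's output (Thévenin) resistance is R₁‖R₂ = 64.53 kΩ.
Fractional drop under load = R_th/(R_th + R_L) = 64.53 / (64.53 + 6610) = 0.009669.
So the output falls by 0.967 %.

0.967 %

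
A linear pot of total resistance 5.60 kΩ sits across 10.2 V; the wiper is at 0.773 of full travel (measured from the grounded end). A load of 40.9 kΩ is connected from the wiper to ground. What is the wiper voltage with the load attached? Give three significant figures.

V ≈ 7.70 V

The wiper splits the pot into (1−α)R = 1.271 kΩ above and αR = 4.329 kΩ below.
Lower section ‖ load = 3.914 kΩ.
V_wiper = 10.2 × 3.914/(1.271 + 3.914) = 7.70 V.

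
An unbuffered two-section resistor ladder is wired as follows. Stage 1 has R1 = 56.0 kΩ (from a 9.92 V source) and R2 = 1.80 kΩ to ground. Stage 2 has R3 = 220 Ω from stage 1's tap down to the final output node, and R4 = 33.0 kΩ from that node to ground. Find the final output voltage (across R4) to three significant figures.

V_out ≈ 0.292 V

Stage 2 presents R3+R4 = 33220 Ω as a load on stage 1's tap.
Stage 1's lower leg becomes R2‖(R3+R4) = 1707 Ω, so V_mid = 9.92 × 1707/57710 = 0.2935 V.
Stage 2 is itself unloaded: V_out = V_mid × R4/(R3+R4) = 0.2935 × 33000/33220 = 0.292 V.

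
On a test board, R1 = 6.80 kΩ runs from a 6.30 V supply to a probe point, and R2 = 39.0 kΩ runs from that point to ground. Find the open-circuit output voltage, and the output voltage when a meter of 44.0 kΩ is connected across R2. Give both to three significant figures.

Open-circuit: V = 6.30 × 39.0/(6.80 + 39.0) = 5.36 V.
With the load, R2 becomes R2‖R_L = 20.67 kΩ, so V = 6.30 × 20.67/27.47 = 4.74 V.

Unloaded: 5.36 V; loaded: 4.74 V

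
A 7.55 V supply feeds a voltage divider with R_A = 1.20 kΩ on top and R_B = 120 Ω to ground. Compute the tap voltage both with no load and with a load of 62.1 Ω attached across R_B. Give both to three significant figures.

Open-circuit: V = 7.55 × 120/(1200 + 120) = 0.686 V.
With the load, R_B becomes R_B‖R_L = 40.92 Ω, so V = 7.55 × 40.92/1241 = 0.249 V.

Unloaded: 0.686 V; loaded: 0.249 V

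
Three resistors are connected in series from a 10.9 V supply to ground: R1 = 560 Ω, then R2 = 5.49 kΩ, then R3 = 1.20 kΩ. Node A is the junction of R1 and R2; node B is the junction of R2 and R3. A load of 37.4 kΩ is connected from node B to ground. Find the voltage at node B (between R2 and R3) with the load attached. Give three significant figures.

At node B, R3 is in parallel with the load: R3‖R_L = 1163 Ω.
Below node A the resistance is R2 + (R3‖R_L) = 6653 Ω, so V_A = 10.9 × 6653/7213 = 10.05 V.
Then V_B = V_A × (R3‖R_L)/(R2 + R3‖R_L) = 10.05 × 1163/6653 = 1.76 V.

V ≈ 1.76 V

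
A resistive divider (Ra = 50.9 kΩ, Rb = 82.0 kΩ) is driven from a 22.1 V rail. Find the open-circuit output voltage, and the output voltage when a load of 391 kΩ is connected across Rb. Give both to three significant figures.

Unloaded: 13.6 V; loaded: 12.6 V

Open-circuit: V = 22.1 × 82.0/(50.9 + 82.0) = 13.6 V.
With the load, Rb becomes Rb‖R_L = 67.78 kΩ, so V = 22.1 × 67.78/118.7 = 12.6 V.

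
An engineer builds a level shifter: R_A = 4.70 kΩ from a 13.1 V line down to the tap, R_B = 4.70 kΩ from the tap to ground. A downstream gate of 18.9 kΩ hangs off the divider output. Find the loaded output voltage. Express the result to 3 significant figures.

V_out ≈ 5.83 V

The load sits in parallel with R_B: R_B‖R_L = (4.70 × 18.9) / (4.70 + 18.9) = 3.764 kΩ.
V_out = 13.1 × 3.764 / (4.70 + 3.764) = 13.1 × 3.764/8.464 = 5.83 V.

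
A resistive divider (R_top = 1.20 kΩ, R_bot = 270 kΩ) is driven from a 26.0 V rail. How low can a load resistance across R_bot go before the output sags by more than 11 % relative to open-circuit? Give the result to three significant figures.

Output resistance R_th = R_top‖R_bot = (1.20 × 270)/271.2 = 1.195 kΩ.
The fractional drop is R_th/(R_th + R_L); requiring this ≤ 0.110 gives R_L ≥ R_th(1/0.110 − 1) = 1.195 × 8.091 = 9.67 kΩ.

R_L(min) ≈ 9.67 kΩ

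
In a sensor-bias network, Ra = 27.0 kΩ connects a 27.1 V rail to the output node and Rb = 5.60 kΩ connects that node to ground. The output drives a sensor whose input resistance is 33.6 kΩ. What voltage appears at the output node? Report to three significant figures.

V_out ≈ 4.09 V

The load sits in parallel with Rb: Rb‖R_L = (5.60 × 33.6) / (5.60 + 33.6) = 4.800 kΩ.
V_out = 27.1 × 4.800 / (27.0 + 4.800) = 27.1 × 4.800/31.80 = 4.09 V.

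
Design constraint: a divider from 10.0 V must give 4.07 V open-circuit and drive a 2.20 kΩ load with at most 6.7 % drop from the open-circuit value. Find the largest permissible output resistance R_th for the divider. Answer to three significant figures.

Loading drop = R_th/(R_th + R_L) ≤ 0.0670, so R_th ≤ R_L · ε/(1−ε) = 2.20 kΩ × 0.0670/0.9330 = 158 Ω.
(Any R1, R2 with R2/(R1+R2) = 0.407 and R1‖R2 ≤ 158 Ω will meet the spec.)

R_th ≤ 158 Ω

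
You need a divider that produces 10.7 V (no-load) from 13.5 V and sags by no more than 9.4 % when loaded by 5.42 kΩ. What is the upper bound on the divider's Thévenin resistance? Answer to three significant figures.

Loading drop = R_th/(R_th + R_L) ≤ 0.0940, so R_th ≤ R_L · ε/(1−ε) = 5.42 kΩ × 0.0940/0.9060 = 562 Ω.

R_th ≤ 562 Ω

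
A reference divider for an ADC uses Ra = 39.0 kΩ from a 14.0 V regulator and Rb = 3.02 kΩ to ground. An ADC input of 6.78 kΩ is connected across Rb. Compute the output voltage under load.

V_out ≈ 0.712 V

The load sits in parallel with Rb: Rb‖R_L = (3.02 × 6.78) / (3.02 + 6.78) = 2.089 kΩ.
V_out = 14.0 × 2.089 / (39.0 + 2.089) = 14.0 × 2.089/41.09 = 0.712 V.
(Unloaded it would have been 1.01 V.)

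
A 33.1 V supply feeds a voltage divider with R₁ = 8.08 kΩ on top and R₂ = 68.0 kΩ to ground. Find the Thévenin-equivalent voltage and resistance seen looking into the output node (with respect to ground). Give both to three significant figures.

V_th is the open-circuit tap voltage: 33.1 × 68.0/(8.08 + 68.0) = 29.6 V.
With the supply zeroed, R₁ and R₂ appear in parallel from the tap: R_th = R₁‖R₂ = (8.08 × 68.0)/76.08 = 7.22 kΩ.

V_th = 29.6 V, R_th = 7.22 kΩ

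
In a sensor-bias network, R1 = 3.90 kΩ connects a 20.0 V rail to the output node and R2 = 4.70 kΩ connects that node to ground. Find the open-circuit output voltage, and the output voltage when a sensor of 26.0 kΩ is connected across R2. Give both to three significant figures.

Open-circuit: V = 20.0 × 4.70/(3.90 + 4.70) = 10.9 V.
With the load, R2 becomes R2‖R_L = 3.980 kΩ, so V = 20.0 × 3.980/7.880 = 10.1 V.

Unloaded: 10.9 V; loaded: 10.1 V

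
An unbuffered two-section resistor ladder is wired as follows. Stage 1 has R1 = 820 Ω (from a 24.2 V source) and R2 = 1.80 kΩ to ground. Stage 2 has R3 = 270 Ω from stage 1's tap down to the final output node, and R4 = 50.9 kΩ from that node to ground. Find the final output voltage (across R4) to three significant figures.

Stage 2 presents R3+R4 = 51170 Ω as a load on stage 1's tap.
Stage 1's lower leg becomes R2‖(R3+R4) = 1739 Ω, so V_mid = 24.2 × 1739/2559 = 16.44 V.
Stage 2 is itself unloaded: V_out = V_mid × R4/(R3+R4) = 16.44 × 50900/51170 = 16.4 V.

V_out ≈ 16.4 V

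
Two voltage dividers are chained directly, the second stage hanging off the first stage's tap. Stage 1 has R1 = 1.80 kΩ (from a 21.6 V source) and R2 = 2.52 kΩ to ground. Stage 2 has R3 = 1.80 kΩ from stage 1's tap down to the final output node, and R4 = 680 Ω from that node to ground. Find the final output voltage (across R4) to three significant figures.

V_out ≈ 2.43 V

Stage 2 presents R3+R4 = 2480 Ω as a load on stage 1's tap.
Stage 1's lower leg becomes R2‖(R3+R4) = 1250 Ω, so V_mid = 21.6 × 1250/3050 = 8.852 V.
Stage 2 is itself unloaded: V_out = V_mid × R4/(R3+R4) = 8.852 × 680/2480 = 2.43 V.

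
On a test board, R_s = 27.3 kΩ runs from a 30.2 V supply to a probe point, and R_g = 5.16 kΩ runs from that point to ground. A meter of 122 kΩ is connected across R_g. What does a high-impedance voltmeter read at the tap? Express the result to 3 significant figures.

V_out ≈ 4.64 V

The load sits in parallel with R_g: R_g‖R_L = (5.16 × 122) / (5.16 + 122) = 4.951 kΩ.
V_out = 30.2 × 4.951 / (27.3 + 4.951) = 30.2 × 4.951/32.25 = 4.64 V.
(Unloaded it would have been 4.80 V.)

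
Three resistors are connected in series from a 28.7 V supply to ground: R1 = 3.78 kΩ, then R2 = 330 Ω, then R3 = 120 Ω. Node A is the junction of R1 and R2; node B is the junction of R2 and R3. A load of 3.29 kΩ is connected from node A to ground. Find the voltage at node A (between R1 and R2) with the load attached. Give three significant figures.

V ≈ 2.72 V

Below node A the series string R2+R3 = 450.0 Ω sits in parallel with the 3290 Ω load: 395.9 Ω.
V_A = 28.7 × 395.9/(3780 + 395.9) = 2.72 V.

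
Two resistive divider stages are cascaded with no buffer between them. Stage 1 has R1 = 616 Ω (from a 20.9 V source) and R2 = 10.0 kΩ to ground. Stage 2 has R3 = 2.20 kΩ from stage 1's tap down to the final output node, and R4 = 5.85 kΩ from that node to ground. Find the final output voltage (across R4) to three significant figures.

Stage 2 presents R3+R4 = 8050 Ω as a load on stage 1's tap.
Stage 1's lower leg becomes R2‖(R3+R4) = 4460 Ω, so V_mid = 20.9 × 4460/5076 = 18.36 V.
Stage 2 is itself unloaded: V_out = V_mid × R4/(R3+R4) = 18.36 × 5850/8050 = 13.3 V.

V_out ≈ 13.3 V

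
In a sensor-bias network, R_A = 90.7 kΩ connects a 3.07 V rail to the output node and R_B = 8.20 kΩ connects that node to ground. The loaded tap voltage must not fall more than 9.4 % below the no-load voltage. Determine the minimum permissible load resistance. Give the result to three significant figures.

Output resistance R_th = R_A‖R_B = (90.7 × 8.20)/98.90 = 7.520 kΩ.
The fractional drop is R_th/(R_th + R_L); requiring this ≤ 0.0940 gives R_L ≥ R_th(1/0.0940 − 1) = 7.520 × 9.638 = 72.5 kΩ.

R_L(min) ≈ 72.5 kΩ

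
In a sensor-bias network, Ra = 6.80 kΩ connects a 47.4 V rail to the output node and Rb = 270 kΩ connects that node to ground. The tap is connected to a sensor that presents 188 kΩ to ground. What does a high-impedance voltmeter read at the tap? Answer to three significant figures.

The load sits in parallel with Rb: Rb‖R_L = (270 × 188) / (270 + 188) = 110.8 kΩ.
V_out = 47.4 × 110.8 / (6.80 + 110.8) = 47.4 × 110.8/117.6 = 44.7 V.
(Unloaded it would have been 46.2 V.)

V_out ≈ 44.7 V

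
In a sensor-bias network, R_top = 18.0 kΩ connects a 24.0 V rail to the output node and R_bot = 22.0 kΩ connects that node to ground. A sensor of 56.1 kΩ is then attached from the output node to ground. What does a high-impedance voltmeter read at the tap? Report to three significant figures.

V_out ≈ 11.2 V

The load sits in parallel with R_bot: R_bot‖R_L = (22.0 × 56.1) / (22.0 + 56.1) = 15.80 kΩ.
V_out = 24.0 × 15.80 / (18.0 + 15.80) = 24.0 × 15.80/33.80 = 11.2 V.
(Unloaded it would have been 13.2 V.)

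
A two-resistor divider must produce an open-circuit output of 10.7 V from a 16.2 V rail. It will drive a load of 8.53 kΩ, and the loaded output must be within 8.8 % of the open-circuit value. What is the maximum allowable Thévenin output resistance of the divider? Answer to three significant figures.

R_th ≤ 823 Ω

Loading drop = R_th/(R_th + R_L) ≤ 0.0880, so R_th ≤ R_L · ε/(1−ε) = 8.53 kΩ × 0.0880/0.9120 = 823 Ω.
(Any R1, R2 with R2/(R1+R2) = 0.660 and R1‖R2 ≤ 823 Ω will meet the spec.)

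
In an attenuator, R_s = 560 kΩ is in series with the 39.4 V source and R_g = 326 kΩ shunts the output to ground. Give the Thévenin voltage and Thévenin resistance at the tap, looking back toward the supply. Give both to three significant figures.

V_th is the open-circuit tap voltage: 39.4 × 326/(560 + 326) = 14.5 V.
With the supply zeroed, R_s and R_g appear in parallel from the tap: R_th = R_s‖R_g = (560 × 326)/886.0 = 206 kΩ.

V_th = 14.5 V, R_th = 206 kΩ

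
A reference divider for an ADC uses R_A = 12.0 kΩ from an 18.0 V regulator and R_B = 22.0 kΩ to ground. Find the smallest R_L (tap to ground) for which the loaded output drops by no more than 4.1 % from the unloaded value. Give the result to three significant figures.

Output resistance R_th = R_A‖R_B = (12.0 × 22.0)/34.00 = 7.765 kΩ.
The fractional drop is R_th/(R_th + R_L); requiring this ≤ 0.0410 gives R_L ≥ R_th(1/0.0410 − 1) = 7.765 × 23.39 = 182 kΩ.

R_L(min) ≈ 182 kΩ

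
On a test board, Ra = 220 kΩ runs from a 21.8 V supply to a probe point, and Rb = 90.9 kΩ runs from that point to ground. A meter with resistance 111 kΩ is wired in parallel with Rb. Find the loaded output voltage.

V_out ≈ 4.04 V

The load sits in parallel with Rb: Rb‖R_L = (90.9 × 111) / (90.9 + 111) = 49.97 kΩ.
V_out = 21.8 × 49.97 / (220 + 49.97) = 21.8 × 49.97/270.0 = 4.04 V.
(Unloaded it would have been 6.37 V.)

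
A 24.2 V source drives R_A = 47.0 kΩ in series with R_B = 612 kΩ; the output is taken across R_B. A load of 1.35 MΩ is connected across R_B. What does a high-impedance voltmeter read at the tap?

V_out ≈ 21.8 V

The load sits in parallel with R_B: R_B‖R_L = (612 × 1350) / (612 + 1350) = 421.1 kΩ.
V_out = 24.2 × 421.1 / (47.0 + 421.1) = 24.2 × 421.1/468.1 = 21.8 V.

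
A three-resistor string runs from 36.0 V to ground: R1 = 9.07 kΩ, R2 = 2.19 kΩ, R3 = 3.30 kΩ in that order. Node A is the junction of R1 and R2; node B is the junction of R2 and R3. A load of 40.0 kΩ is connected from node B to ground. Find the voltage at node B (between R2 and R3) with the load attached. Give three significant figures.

V ≈ 7.67 V

At node B, R3 is in parallel with the load: R3‖R_L = 3.048 kΩ.
Below node A the resistance is R2 + (R3‖R_L) = 5.238 kΩ, so V_A = 36.0 × 5.238/14.31 = 13.18 V.
Then V_B = V_A × (R3‖R_L)/(R2 + R3‖R_L) = 13.18 × 3.048/5.238 = 7.67 V.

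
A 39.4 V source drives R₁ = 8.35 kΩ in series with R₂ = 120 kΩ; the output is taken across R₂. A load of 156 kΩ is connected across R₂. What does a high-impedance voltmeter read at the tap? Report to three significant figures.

V_out ≈ 35.1 V

The load sits in parallel with R₂: R₂‖R_L = (120 × 156) / (120 + 156) = 67.83 kΩ.
V_out = 39.4 × 67.83 / (8.35 + 67.83) = 39.4 × 67.83/76.18 = 35.1 V.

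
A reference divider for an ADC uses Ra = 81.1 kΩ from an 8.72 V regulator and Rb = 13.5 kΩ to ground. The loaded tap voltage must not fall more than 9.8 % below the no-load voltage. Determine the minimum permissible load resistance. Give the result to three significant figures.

R_L(min) ≈ 107 kΩ

Output resistance R_th = Ra‖Rb = (81.1 × 13.5)/94.60 = 11.57 kΩ.
The fractional drop is R_th/(R_th + R_L); requiring this ≤ 0.0980 gives R_L ≥ R_th(1/0.0980 − 1) = 11.57 × 9.204 = 107 kΩ.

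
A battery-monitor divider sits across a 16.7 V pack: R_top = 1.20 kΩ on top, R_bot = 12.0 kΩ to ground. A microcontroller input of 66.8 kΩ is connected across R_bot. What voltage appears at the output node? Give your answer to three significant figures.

The load sits in parallel with R_bot: R_bot‖R_L = (12.0 × 66.8) / (12.0 + 66.8) = 10.17 kΩ.
V_out = 16.7 × 10.17 / (1.20 + 10.17) = 16.7 × 10.17/11.37 = 14.9 V.
(Unloaded it would have been 15.2 V.)

V_out ≈ 14.9 V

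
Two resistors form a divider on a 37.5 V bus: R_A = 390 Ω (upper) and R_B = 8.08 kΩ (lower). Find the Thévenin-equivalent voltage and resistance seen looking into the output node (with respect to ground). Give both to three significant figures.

V_th is the open-circuit tap voltage: 37.5 × 8080/(390 + 8080) = 35.8 V.
With the supply zeroed, R_A and R_B appear in parallel from the tap: R_th = R_A‖R_B = (390 × 8080)/8470 = 372 Ω.

V_th = 35.8 V, R_th = 372 Ω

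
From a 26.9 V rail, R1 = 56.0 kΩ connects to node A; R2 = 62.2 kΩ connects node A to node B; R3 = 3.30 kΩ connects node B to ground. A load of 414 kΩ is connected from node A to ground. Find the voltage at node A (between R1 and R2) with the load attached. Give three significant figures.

V ≈ 13.5 V

Below node A the series string R2+R3 = 65.50 kΩ sits in parallel with the 414 kΩ load: 56.55 kΩ.
V_A = 26.9 × 56.55/(56.0 + 56.55) = 13.5 V.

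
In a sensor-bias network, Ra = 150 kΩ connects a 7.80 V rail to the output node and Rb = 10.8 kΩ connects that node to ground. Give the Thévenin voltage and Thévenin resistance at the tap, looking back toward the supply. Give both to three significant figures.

V_th is the open-circuit tap voltage: 7.80 × 10.8/(150 + 10.8) = 0.524 V.
With the supply zeroed, Ra and Rb appear in parallel from the tap: R_th = Ra‖Rb = (150 × 10.8)/160.8 = 10.1 kΩ.

V_th = 0.524 V, R_th = 10.1 kΩ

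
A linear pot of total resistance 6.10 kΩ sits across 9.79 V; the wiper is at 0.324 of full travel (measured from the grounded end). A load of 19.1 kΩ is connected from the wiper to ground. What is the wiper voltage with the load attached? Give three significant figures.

The wiper splits the pot into (1−α)R = 4.124 kΩ above and αR = 1.976 kΩ below.
Lower section ‖ load = 1.791 kΩ.
V_wiper = 9.79 × 1.791/(4.124 + 1.791) = 2.96 V.

V ≈ 2.96 V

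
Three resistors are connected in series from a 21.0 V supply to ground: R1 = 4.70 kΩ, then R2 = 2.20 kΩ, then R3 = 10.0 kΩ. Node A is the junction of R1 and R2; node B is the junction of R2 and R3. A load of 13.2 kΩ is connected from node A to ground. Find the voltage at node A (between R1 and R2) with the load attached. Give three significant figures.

Below node A the series string R2+R3 = 12.20 kΩ sits in parallel with the 13.2 kΩ load: 6.340 kΩ.
V_A = 21.0 × 6.340/(4.70 + 6.340) = 12.1 V.

V ≈ 12.1 V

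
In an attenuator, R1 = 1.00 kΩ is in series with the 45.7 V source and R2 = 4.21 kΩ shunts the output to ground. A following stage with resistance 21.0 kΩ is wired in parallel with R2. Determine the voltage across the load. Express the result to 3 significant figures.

The load sits in parallel with R2: R2‖R_L = (4.21 × 21.0) / (4.21 + 21.0) = 3.507 kΩ.
V_out = 45.7 × 3.507 / (1.00 + 3.507) = 45.7 × 3.507/4.507 = 35.6 V.

V_out ≈ 35.6 V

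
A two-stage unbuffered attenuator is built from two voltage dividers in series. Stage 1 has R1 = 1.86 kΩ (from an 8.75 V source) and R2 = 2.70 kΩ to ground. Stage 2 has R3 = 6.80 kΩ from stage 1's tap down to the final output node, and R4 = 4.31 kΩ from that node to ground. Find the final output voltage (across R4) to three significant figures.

Stage 2 presents R3+R4 = 11.11 kΩ as a load on stage 1's tap.
Stage 1's lower leg becomes R2‖(R3+R4) = 2.172 kΩ, so V_mid = 8.75 × 2.172/4.032 = 4.714 V.
Stage 2 is itself unloaded: V_out = V_mid × R4/(R3+R4) = 4.714 × 4.31/11.11 = 1.83 V.

V_out ≈ 1.83 V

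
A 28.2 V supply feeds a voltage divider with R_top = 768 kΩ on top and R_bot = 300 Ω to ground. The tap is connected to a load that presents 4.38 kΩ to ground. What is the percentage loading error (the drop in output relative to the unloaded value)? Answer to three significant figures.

6.41 %

The divider's output (Thévenin) resistance is R_top‖R_bot = 299.9 Ω.
Fractional drop under load = R_th/(R_th + R_L) = 299.9 / (299.9 + 4380) = 0.06408.
So the output falls by 6.41 %.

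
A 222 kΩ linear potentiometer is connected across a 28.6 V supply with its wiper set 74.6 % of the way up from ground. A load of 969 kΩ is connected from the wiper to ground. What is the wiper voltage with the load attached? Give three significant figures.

V ≈ 20.4 V

The wiper splits the pot into (1−α)R = 56.39 kΩ above and αR = 165.6 kΩ below.
Lower section ‖ load = 141.4 kΩ.
V_wiper = 28.6 × 141.4/(56.39 + 141.4) = 20.4 V.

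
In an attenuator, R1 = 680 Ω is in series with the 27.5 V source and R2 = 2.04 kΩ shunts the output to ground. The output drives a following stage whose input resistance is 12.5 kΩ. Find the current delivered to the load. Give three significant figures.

R2‖R_L = 1754 Ω; V_out = 27.5 × 1754/2434 = 19.82 V.
I_L = V_out / R_L = 19.82 / 12.5 kΩ = 1.59 mA.

I_L ≈ 1.59 mA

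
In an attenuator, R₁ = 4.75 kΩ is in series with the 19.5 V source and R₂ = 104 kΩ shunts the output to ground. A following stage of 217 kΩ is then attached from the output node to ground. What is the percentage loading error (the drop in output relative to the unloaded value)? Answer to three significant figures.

2.05 %

The divider's output (Thévenin) resistance is R₁‖R₂ = 4.543 kΩ.
Fractional drop under load = R_th/(R_th + R_L) = 4.543 / (4.543 + 217) = 0.02050.
So the output falls by 2.05 %.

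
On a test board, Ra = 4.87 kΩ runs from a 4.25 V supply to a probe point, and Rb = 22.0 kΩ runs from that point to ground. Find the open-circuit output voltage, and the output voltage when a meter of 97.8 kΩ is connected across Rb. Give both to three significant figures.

Unloaded: 3.48 V; loaded: 3.34 V

Open-circuit: V = 4.25 × 22.0/(4.87 + 22.0) = 3.48 V.
With the load, Rb becomes Rb‖R_L = 17.96 kΩ, so V = 4.25 × 17.96/22.83 = 3.34 V.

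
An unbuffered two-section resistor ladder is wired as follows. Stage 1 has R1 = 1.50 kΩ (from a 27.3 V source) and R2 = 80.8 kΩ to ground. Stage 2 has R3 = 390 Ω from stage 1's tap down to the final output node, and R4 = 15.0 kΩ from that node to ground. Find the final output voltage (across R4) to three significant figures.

Stage 2 presents R3+R4 = 15390 Ω as a load on stage 1's tap.
Stage 1's lower leg becomes R2‖(R3+R4) = 12930 Ω, so V_mid = 27.3 × 12930/14430 = 24.46 V.
Stage 2 is itself unloaded: V_out = V_mid × R4/(R3+R4) = 24.46 × 15000/15390 = 23.8 V.

V_out ≈ 23.8 V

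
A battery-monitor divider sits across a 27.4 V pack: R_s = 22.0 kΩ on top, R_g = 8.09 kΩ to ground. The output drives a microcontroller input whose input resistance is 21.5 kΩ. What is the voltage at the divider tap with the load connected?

The load sits in parallel with R_g: R_g‖R_L = (8.09 × 21.5) / (8.09 + 21.5) = 5.878 kΩ.
V_out = 27.4 × 5.878 / (22.0 + 5.878) = 27.4 × 5.878/27.88 = 5.78 V.

V_out ≈ 5.78 V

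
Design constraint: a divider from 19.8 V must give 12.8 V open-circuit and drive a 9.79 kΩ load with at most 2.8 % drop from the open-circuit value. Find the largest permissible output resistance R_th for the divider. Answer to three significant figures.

R_th ≤ 282 Ω

Loading drop = R_th/(R_th + R_L) ≤ 0.0280, so R_th ≤ R_L · ε/(1−ε) = 9.79 kΩ × 0.0280/0.9720 = 282 Ω.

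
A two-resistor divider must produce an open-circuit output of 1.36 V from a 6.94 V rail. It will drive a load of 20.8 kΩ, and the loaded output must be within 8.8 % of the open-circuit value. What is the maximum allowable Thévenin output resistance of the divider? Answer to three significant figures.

R_th ≤ 2.01 kΩ

Loading drop = R_th/(R_th + R_L) ≤ 0.0880, so R_th ≤ R_L · ε/(1−ε) = 20.8 kΩ × 0.0880/0.9120 = 2.01 kΩ.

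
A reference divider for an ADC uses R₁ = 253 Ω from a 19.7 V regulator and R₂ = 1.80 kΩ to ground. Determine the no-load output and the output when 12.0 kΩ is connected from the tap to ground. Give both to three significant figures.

Open-circuit: V = 19.7 × 1800/(253 + 1800) = 17.3 V.
With the load, R₂ becomes R₂‖R_L = 1565 Ω, so V = 19.7 × 1565/1818 = 17.0 V.

Unloaded: 17.3 V; loaded: 17.0 V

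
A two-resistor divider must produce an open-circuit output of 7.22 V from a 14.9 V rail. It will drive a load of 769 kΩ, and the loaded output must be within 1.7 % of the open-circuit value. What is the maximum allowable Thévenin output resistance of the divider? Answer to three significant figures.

Loading drop = R_th/(R_th + R_L) ≤ 0.0170, so R_th ≤ R_L · ε/(1−ε) = 769 kΩ × 0.0170/0.9830 = 13.3 kΩ.

R_th ≤ 13.3 kΩ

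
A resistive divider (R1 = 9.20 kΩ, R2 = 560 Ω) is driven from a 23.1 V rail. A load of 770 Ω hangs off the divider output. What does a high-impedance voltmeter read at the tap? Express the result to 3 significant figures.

The load sits in parallel with R2: R2‖R_L = (560 × 770) / (560 + 770) = 324.2 Ω.
V_out = 23.1 × 324.2 / (9200 + 324.2) = 23.1 × 324.2/9524 = 0.786 V.

V_out ≈ 0.786 V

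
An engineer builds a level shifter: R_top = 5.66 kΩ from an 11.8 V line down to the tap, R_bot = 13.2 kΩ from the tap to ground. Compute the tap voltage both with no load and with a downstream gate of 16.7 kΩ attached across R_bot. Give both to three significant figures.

Open-circuit: V = 11.8 × 13.2/(5.66 + 13.2) = 8.26 V.
With the load, R_bot becomes R_bot‖R_L = 7.373 kΩ, so V = 11.8 × 7.373/13.03 = 6.68 V.

Unloaded: 8.26 V; loaded: 6.68 V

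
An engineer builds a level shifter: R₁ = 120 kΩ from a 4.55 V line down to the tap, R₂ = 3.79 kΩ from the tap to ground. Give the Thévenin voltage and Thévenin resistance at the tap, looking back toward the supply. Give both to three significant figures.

V_th is the open-circuit tap voltage: 4.55 × 3.79/(120 + 3.79) = 0.139 V.
With the supply zeroed, R₁ and R₂ appear in parallel from the tap: R_th = R₁‖R₂ = (120 × 3.79)/123.8 = 3.67 kΩ.

V_th = 0.139 V, R_th = 3.67 kΩ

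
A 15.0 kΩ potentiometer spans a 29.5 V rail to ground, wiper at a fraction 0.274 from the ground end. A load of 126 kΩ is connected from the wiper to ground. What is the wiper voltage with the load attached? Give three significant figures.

The wiper splits the pot into (1−α)R = 10.89 kΩ above and αR = 4.110 kΩ below.
Lower section ‖ load = 3.980 kΩ.
V_wiper = 29.5 × 3.980/(10.89 + 3.980) = 7.90 V.

V ≈ 7.90 V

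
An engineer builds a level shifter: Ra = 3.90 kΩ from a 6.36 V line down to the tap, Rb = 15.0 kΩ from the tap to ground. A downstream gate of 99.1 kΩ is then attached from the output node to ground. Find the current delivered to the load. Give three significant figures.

I_L ≈ 0.0494 mA

Rb‖R_L = 13.03 kΩ; V_out = 6.36 × 13.03/16.93 = 4.895 V.
I_L = V_out / R_L = 4.895 / 99.1 kΩ = 0.0494 mA.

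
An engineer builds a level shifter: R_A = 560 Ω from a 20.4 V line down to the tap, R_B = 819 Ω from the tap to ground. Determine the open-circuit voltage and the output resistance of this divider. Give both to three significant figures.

V_th = 12.1 V, R_th = 333 Ω

V_th is the open-circuit tap voltage: 20.4 × 819/(560 + 819) = 12.1 V.
With the supply zeroed, R_A and R_B appear in parallel from the tap: R_th = R_A‖R_B = (560 × 819)/1379 = 333 Ω.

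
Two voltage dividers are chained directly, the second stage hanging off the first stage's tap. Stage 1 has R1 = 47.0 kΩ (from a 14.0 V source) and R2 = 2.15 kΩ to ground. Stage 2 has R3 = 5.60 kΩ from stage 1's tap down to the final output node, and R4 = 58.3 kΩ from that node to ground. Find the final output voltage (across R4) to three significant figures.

Stage 2 presents R3+R4 = 63.90 kΩ as a load on stage 1's tap.
Stage 1's lower leg becomes R2‖(R3+R4) = 2.080 kΩ, so V_mid = 14.0 × 2.080/49.08 = 0.5933 V.
Stage 2 is itself unloaded: V_out = V_mid × R4/(R3+R4) = 0.5933 × 58.3/63.90 = 0.541 V.

V_out ≈ 0.541 V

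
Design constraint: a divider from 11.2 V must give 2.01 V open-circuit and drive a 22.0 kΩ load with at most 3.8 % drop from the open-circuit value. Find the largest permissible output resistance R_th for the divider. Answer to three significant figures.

Loading drop = R_th/(R_th + R_L) ≤ 0.0380, so R_th ≤ R_L · ε/(1−ε) = 22.0 kΩ × 0.0380/0.9620 = 869 Ω.
(Any R1, R2 with R2/(R1+R2) = 0.179 and R1‖R2 ≤ 869 Ω will meet the spec.)

R_th ≤ 869 Ω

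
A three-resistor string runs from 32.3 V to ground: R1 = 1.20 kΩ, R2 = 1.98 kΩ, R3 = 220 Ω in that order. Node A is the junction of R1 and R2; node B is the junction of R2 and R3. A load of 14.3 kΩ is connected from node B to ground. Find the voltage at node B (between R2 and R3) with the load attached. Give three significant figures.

V ≈ 2.06 V

At node B, R3 is in parallel with the load: R3‖R_L = 216.7 Ω.
Below node A the resistance is R2 + (R3‖R_L) = 2197 Ω, so V_A = 32.3 × 2197/3397 = 20.89 V.
Then V_B = V_A × (R3‖R_L)/(R2 + R3‖R_L) = 20.89 × 216.7/2197 = 2.06 V.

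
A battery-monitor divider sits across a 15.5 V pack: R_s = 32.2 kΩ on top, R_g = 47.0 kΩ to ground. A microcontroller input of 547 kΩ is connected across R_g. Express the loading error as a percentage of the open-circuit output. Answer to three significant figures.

The divider's output (Thévenin) resistance is R_s‖R_g = 19.11 kΩ.
Fractional drop under load = R_th/(R_th + R_L) = 19.11 / (19.11 + 547) = 0.03375.
So the output falls by 3.38 %.

3.38 %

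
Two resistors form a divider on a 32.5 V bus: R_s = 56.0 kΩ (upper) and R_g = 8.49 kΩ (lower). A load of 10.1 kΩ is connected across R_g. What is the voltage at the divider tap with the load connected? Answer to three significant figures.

The load sits in parallel with R_g: R_g‖R_L = (8.49 × 10.1) / (8.49 + 10.1) = 4.613 kΩ.
V_out = 32.5 × 4.613 / (56.0 + 4.613) = 32.5 × 4.613/60.61 = 2.47 V.

V_out ≈ 2.47 V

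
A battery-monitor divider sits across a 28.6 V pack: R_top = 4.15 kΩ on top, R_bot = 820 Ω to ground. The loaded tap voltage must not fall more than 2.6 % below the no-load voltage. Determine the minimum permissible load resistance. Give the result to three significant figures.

Output resistance R_th = R_top‖R_bot = (4150 × 820)/4970 = 684.7 Ω.
The fractional drop is R_th/(R_th + R_L); requiring this ≤ 0.0260 gives R_L ≥ R_th(1/0.0260 − 1) = 684.7 × 37.46 = 25.7 kΩ.

R_L(min) ≈ 25.7 kΩ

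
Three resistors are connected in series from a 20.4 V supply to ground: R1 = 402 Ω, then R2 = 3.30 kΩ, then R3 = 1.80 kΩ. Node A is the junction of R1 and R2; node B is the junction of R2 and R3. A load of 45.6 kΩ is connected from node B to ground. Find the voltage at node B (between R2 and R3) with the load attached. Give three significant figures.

At node B, R3 is in parallel with the load: R3‖R_L = 1732 Ω.
Below node A the resistance is R2 + (R3‖R_L) = 5032 Ω, so V_A = 20.4 × 5032/5434 = 18.89 V.
Then V_B = V_A × (R3‖R_L)/(R2 + R3‖R_L) = 18.89 × 1732/5032 = 6.50 V.

V ≈ 6.50 V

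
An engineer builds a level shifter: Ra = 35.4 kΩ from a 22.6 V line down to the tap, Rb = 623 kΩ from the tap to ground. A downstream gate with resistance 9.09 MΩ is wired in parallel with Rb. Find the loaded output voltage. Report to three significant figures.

V_out ≈ 21.3 V

The load sits in parallel with Rb: Rb‖R_L = (623 × 9090) / (623 + 9090) = 583.0 kΩ.
V_out = 22.6 × 583.0 / (35.4 + 583.0) = 22.6 × 583.0/618.4 = 21.3 V.
(Unloaded it would have been 21.4 V.)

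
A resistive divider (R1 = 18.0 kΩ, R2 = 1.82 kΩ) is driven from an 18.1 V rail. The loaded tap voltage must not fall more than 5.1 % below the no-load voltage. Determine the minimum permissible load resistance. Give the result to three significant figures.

Output resistance R_th = R1‖R2 = (18.0 × 1.82)/19.82 = 1.653 kΩ.
The fractional drop is R_th/(R_th + R_L); requiring this ≤ 0.0510 gives R_L ≥ R_th(1/0.0510 − 1) = 1.653 × 18.61 = 30.8 kΩ.

R_L(min) ≈ 30.8 kΩ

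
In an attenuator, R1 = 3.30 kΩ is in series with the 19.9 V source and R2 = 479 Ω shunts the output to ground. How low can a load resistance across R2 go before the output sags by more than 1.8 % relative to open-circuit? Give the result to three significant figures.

R_L(min) ≈ 22.8 kΩ

Output resistance R_th = R1‖R2 = (3300 × 479)/3779 = 418.3 Ω.
The fractional drop is R_th/(R_th + R_L); requiring this ≤ 0.0180 gives R_L ≥ R_th(1/0.0180 − 1) = 418.3 × 54.56 = 22.8 kΩ.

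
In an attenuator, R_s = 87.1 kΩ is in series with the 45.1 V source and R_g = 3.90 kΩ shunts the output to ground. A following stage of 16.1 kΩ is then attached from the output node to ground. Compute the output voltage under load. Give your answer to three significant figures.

The load sits in parallel with R_g: R_g‖R_L = (3.90 × 16.1) / (3.90 + 16.1) = 3.140 kΩ.
V_out = 45.1 × 3.140 / (87.1 + 3.140) = 45.1 × 3.140/90.24 = 1.57 V.

V_out ≈ 1.57 V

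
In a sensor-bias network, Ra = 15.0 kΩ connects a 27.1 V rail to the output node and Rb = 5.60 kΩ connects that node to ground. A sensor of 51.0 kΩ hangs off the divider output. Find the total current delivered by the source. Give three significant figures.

Rb‖R_L = 5.046 kΩ, so the source sees Ra + Rb‖R_L = 20.05 kΩ.
I = 27.1 V / 20.05 kΩ = 1.35 mA.

I ≈ 1.35 mA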